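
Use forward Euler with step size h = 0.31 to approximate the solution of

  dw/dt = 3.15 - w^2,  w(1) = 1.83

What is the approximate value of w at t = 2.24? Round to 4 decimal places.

1.7748

Euler: w_{n+1} = w_n + h·f(t_n, w_n).
t=1.000000, w=1.830000: f=-0.198900 → w ← 1.830000 + 0.31·(-0.198900) = 1.768341
t=1.310000, w=1.768341: f=0.022970 → w ← 1.768341 + 0.31·0.022970 = 1.775462
t=1.620000, w=1.775462: f=-0.002264 → w ← 1.775462 + 0.31·(-0.002264) = 1.774760
t=1.930000, w=1.774760: f=0.000228 → w ← 1.774760 + 0.31·0.000228 = 1.774830
w(2.24) ≈ 1.7748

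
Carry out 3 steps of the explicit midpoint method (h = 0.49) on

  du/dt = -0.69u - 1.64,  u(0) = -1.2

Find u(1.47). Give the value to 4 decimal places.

-1.9393

Midpoint: k1 = f(t_n, u_n); k2 = f(t_n + h/2, u_n + (h/2)·k1); u_{n+1} = u_n + h·k2.
t=0.000000, u=-1.200000:
  k1 = f(0.000000, -1.200000) = -0.812000
  k2 = f(0.245000, -1.398940) = -0.674731
  u ← -1.200000 + 0.49·(-0.674731) = -1.530618
t=0.490000, u=-1.530618:
  k1 = f(0.490000, -1.530618) = -0.583873
  k2 = f(0.735000, -1.673667) = -0.485170
  u ← -1.530618 + 0.49·(-0.485170) = -1.768351
t=0.980000, u=-1.768351:
  k1 = f(0.980000, -1.768351) = -0.419837
  k2 = f(1.225000, -1.871212) = -0.348864
  u ← -1.768351 + 0.49·(-0.348864) = -1.939295
u(1.47) ≈ -1.9393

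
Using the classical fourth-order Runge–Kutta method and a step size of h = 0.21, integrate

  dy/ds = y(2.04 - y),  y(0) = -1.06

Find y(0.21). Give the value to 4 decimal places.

RK4: k1 = f(s_n, y_n); k2 = f(s_n + h/2, y_n + (h/2)·k1); k3 = f(s_n + h/2, y_n + (h/2)·k2); k4 = f(s_n + h, y_n + h·k3); y_{n+1} = y_n + (h/6)·(k1 + 2k2 + 2k3 + k4).
s=0.000000, y=-1.060000:
  k1 = f(0.000000, -1.060000) = -3.286000
  k2 = f(0.105000, -1.405030) = -4.840371
  k3 = f(0.105000, -1.568239) = -5.658581
  k4 = f(0.210000, -2.248302) = -9.641398
  y ← -1.060000 + (0.21/6)·(k1 + 2k2 + 2k3 + k4) = -2.247385
y(0.21) ≈ -2.2474

-2.2474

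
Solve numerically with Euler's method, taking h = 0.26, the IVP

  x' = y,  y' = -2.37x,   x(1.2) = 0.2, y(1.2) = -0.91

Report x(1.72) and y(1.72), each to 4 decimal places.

Euler on (x,y): x_{n+1} = x_n + h·x', y_{n+1} = y_n + h·y'.
1.200000: (0.200000, -0.910000); f=(-0.910000, -0.474000) → (-0.036600, -1.033240)
1.460000: (-0.036600, -1.033240); f=(-1.033240, 0.086742) → (-0.305242, -1.010687)
(x(1.72), y(1.72)) ≈ (-0.3052, -1.0107)

-0.3052, -1.0107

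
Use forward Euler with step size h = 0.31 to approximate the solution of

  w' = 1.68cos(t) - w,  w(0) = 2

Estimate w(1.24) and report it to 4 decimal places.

Euler: w_{n+1} = w_n + h·f(t_n, w_n).
t=0.000000, w=2.000000: f=-0.320000 → w ← 2.000000 + 0.31·(-0.320000) = 1.900800
t=0.310000, w=1.900800: f=-0.300880 → w ← 1.900800 + 0.31·(-0.300880) = 1.807527
t=0.620000, w=1.807527: f=-0.440212 → w ← 1.807527 + 0.31·(-0.440212) = 1.671062
t=0.930000, w=1.671062: f=-0.666701 → w ← 1.671062 + 0.31·(-0.666701) = 1.464385
w(1.24) ≈ 1.4644

1.4644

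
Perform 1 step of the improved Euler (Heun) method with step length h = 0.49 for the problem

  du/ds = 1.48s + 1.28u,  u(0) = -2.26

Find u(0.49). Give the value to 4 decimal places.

-3.9443

Heun: k1 = f(s_n, u_n); k2 = f(s_n + h, u_n + h·k1); u_{n+1} = u_n + (h/2)·(k1 + k2).
s=0.000000, u=-2.260000:
  k1 = f(0.000000, -2.260000) = -2.892800
  k2 = f(0.490000, -3.677472) = -3.981964
  u ← -2.260000 + (0.49/2)·(-2.892800 + (-3.981964)) = -3.944317
u(0.49) ≈ -3.9443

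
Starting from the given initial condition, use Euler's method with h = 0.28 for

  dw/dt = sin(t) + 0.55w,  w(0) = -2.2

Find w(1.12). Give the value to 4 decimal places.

-3.4184

Euler: w_{n+1} = w_n + h·f(t_n, w_n).
t=0.000000, w=-2.200000: f=-1.210000 → w ← -2.200000 + 0.28·(-1.210000) = -2.538800
t=0.280000, w=-2.538800: f=-1.119984 → w ← -2.538800 + 0.28·(-1.119984) = -2.852396
t=0.560000, w=-2.852396: f=-1.037631 → w ← -2.852396 + 0.28·(-1.037631) = -3.142932
t=0.840000, w=-3.142932: f=-0.983970 → w ← -3.142932 + 0.28·(-0.983970) = -3.418444
w(1.12) ≈ -3.4184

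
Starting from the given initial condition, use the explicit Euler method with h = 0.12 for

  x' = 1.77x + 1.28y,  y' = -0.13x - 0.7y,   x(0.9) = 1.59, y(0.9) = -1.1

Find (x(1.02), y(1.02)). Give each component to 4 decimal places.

1.7588, -1.0324

Euler on (x,y): x_{n+1} = x_n + h·x', y_{n+1} = y_n + h·y'.
0.900000: (1.590000, -1.100000); f=(1.406300, 0.563300) → (1.758756, -1.032404)
(x(1.02), y(1.02)) ≈ (1.7588, -1.0324)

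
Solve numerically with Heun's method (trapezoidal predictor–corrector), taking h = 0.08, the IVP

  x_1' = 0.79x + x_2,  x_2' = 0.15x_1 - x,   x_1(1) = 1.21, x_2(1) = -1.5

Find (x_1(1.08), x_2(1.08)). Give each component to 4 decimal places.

Heun on (x_1,x_2): k1 = f(x_n, state_n); k2 = f(x_n + h, state_n + h·k1); state_{n+1} = state_n + (h/2)·(k1 + k2).
1.000000: (1.210000, -1.500000)
  k1 = (-0.710000, -0.818500)
  predictor → (1.153200, -1.565480)
  k2 = (-0.712280, -0.907020)
  → (1.153109, -1.569021)
(x_1(1.08), x_2(1.08)) ≈ (1.1531, -1.5690)

1.1531, -1.5690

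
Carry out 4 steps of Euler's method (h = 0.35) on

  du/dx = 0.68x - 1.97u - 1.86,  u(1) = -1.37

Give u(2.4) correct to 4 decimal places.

-0.2965

Euler: u_{n+1} = u_n + h·f(x_n, u_n).
x=1.000000, u=-1.370000: f=1.518900 → u ← -1.370000 + 0.35·1.518900 = -0.838385
x=1.350000, u=-0.838385: f=0.709618 → u ← -0.838385 + 0.35·0.709618 = -0.590019
x=1.700000, u=-0.590019: f=0.458337 → u ← -0.590019 + 0.35·0.458337 = -0.429601
x=2.050000, u=-0.429601: f=0.380313 → u ← -0.429601 + 0.35·0.380313 = -0.296491
u(2.4) ≈ -0.2965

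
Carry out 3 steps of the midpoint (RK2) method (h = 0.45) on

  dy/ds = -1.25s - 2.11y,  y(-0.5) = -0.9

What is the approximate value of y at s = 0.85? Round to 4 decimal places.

Midpoint: k1 = f(s_n, y_n); k2 = f(s_n + h/2, y_n + (h/2)·k1); y_{n+1} = y_n + h·k2.
s=-0.500000, y=-0.900000:
  k1 = f(-0.500000, -0.900000) = 2.524000
  k2 = f(-0.275000, -0.332100) = 1.044481
  y ← -0.900000 + 0.45·1.044481 = -0.429984
s=-0.050000, y=-0.429984:
  k1 = f(-0.050000, -0.429984) = 0.969765
  k2 = f(0.175000, -0.211786) = 0.228119
  y ← -0.429984 + 0.45·0.228119 = -0.327330
s=0.400000, y=-0.327330:
  k1 = f(0.400000, -0.327330) = 0.190666
  k2 = f(0.625000, -0.284430) = -0.181103
  y ← -0.327330 + 0.45·(-0.181103) = -0.408826
y(0.85) ≈ -0.4088

-0.4088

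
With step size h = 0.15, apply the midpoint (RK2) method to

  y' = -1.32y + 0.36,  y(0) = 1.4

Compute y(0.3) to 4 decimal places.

1.0337

Midpoint: k1 = f(x_n, y_n); k2 = f(x_n + h/2, y_n + (h/2)·k1); y_{n+1} = y_n + h·k2.
x=0.000000, y=1.400000:
  k1 = f(0.000000, 1.400000) = -1.488000
  k2 = f(0.075000, 1.288400) = -1.340688
  y ← 1.400000 + 0.15·(-1.340688) = 1.198897
x=0.150000, y=1.198897:
  k1 = f(0.150000, 1.198897) = -1.222544
  k2 = f(0.225000, 1.107206) = -1.101512
  y ← 1.198897 + 0.15·(-1.101512) = 1.033670
y(0.3) ≈ 1.0337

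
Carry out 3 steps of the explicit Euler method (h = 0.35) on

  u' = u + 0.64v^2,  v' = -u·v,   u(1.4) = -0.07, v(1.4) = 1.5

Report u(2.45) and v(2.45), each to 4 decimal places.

1.8487, 0.8180

Euler on (u,v): u_{n+1} = u_n + h·u', v_{n+1} = v_n + h·v'.
1.400000: (-0.070000, 1.500000); f=(1.370000, 0.105000) → (0.409500, 1.536750)
1.750000: (0.409500, 1.536750); f=(1.920924, -0.629299) → (1.081824, 1.316495)
2.100000: (1.081824, 1.316495); f=(2.191046, -1.424216) → (1.848690, 0.818020)
(u(2.45), v(2.45)) ≈ (1.8487, 0.8180)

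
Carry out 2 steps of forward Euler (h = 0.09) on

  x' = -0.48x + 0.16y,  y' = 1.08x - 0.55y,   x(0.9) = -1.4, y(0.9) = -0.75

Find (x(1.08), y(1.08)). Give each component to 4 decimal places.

Euler on (x,y): x_{n+1} = x_n + h·x', y_{n+1} = y_n + h·y'.
0.900000: (-1.400000, -0.750000); f=(0.552000, -1.099500) → (-1.350320, -0.848955)
0.990000: (-1.350320, -0.848955); f=(0.512321, -0.991420) → (-1.304211, -0.938183)
(x(1.08), y(1.08)) ≈ (-1.3042, -0.9382)

-1.3042, -0.9382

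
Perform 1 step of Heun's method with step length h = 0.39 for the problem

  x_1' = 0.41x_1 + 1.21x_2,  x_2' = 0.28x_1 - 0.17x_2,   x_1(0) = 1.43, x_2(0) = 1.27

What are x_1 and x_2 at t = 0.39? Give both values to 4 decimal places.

Heun on (x_1,x_2): k1 = f(t_n, state_n); k2 = f(t_n + h, state_n + h·k1); state_{n+1} = state_n + (h/2)·(k1 + k2).
0.000000: (1.430000, 1.270000)
  k1 = (2.123000, 0.184500)
  predictor → (2.257970, 1.341955)
  k2 = (2.549533, 0.404099)
  → (2.341144, 1.384777)
(x_1(0.39), x_2(0.39)) ≈ (2.3411, 1.3848)

2.3411, 1.3848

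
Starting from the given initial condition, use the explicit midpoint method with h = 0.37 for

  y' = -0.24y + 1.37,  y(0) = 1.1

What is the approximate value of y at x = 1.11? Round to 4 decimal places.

2.1764

Midpoint: k1 = f(x_n, y_n); k2 = f(x_n + h/2, y_n + (h/2)·k1); y_{n+1} = y_n + h·k2.
x=0.000000, y=1.100000:
  k1 = f(0.000000, 1.100000) = 1.106000
  k2 = f(0.185000, 1.304610) = 1.056894
  y ← 1.100000 + 0.37·1.056894 = 1.491051
x=0.370000, y=1.491051:
  k1 = f(0.370000, 1.491051) = 1.012148
  k2 = f(0.555000, 1.678298) = 0.967208
  y ← 1.491051 + 0.37·0.967208 = 1.848918
x=0.740000, y=1.848918:
  k1 = f(0.740000, 1.848918) = 0.926260
  k2 = f(0.925000, 2.020276) = 0.885134
  y ← 1.848918 + 0.37·0.885134 = 2.176417
y(1.11) ≈ 2.1764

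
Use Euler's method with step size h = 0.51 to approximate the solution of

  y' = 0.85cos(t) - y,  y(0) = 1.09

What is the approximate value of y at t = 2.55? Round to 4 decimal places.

-0.0326

Euler: y_{n+1} = y_n + h·f(t_n, y_n).
t=0.000000, y=1.090000: f=-0.240000 → y ← 1.090000 + 0.51·(-0.240000) = 0.967600
t=0.510000, y=0.967600: f=-0.225767 → y ← 0.967600 + 0.51·(-0.225767) = 0.852459
t=1.020000, y=0.852459: f=-0.407598 → y ← 0.852459 + 0.51·(-0.407598) = 0.644584
t=1.530000, y=0.644584: f=-0.609917 → y ← 0.644584 + 0.51·(-0.609917) = 0.333526
t=2.040000, y=0.333526: f=-0.717876 → y ← 0.333526 + 0.51·(-0.717876) = -0.032590
y(2.55) ≈ -0.0326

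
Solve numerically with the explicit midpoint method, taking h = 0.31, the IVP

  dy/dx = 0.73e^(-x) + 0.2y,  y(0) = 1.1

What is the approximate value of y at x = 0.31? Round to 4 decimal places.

1.3711

Midpoint: k1 = f(x_n, y_n); k2 = f(x_n + h/2, y_n + (h/2)·k1); y_{n+1} = y_n + h·k2.
x=0.000000, y=1.100000:
  k1 = f(0.000000, 1.100000) = 0.950000
  k2 = f(0.155000, 1.247250) = 0.874633
  y ← 1.100000 + 0.31·0.874633 = 1.371136
y(0.31) ≈ 1.3711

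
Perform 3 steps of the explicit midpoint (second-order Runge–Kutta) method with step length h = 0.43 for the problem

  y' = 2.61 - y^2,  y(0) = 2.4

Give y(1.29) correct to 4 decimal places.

1.9541

Midpoint: k1 = f(x_n, y_n); k2 = f(x_n + h/2, y_n + (h/2)·k1); y_{n+1} = y_n + h·k2.
x=0.000000, y=2.400000:
  k1 = f(0.000000, 2.400000) = -3.150000
  k2 = f(0.215000, 1.722750) = -0.357868
  y ← 2.400000 + 0.43·(-0.357868) = 2.246117
x=0.430000, y=2.246117:
  k1 = f(0.430000, 2.246117) = -2.435041
  k2 = f(0.645000, 1.722583) = -0.357292
  y ← 2.246117 + 0.43·(-0.357292) = 2.092481
x=0.860000, y=2.092481:
  k1 = f(0.860000, 2.092481) = -1.768478
  k2 = f(1.075000, 1.712259) = -0.321829
  y ← 2.092481 + 0.43·(-0.321829) = 1.954095
y(1.29) ≈ 1.9541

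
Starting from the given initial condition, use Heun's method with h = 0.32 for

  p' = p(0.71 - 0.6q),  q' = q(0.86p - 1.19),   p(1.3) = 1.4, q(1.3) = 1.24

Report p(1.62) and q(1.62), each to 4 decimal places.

Heun on (p,q): k1 = f(t_n, state_n); k2 = f(t_n + h, state_n + h·k1); state_{n+1} = state_n + (h/2)·(k1 + k2).
1.300000: (1.400000, 1.240000)
  k1 = (-0.047600, 0.017360)
  predictor → (1.384768, 1.245555)
  k2 = (-0.051698, 0.001122)
  → (1.384112, 1.242957)
(p(1.62), q(1.62)) ≈ (1.3841, 1.2430)

1.3841, 1.2430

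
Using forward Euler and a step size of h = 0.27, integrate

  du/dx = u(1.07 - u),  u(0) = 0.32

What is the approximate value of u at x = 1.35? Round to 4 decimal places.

Euler: u_{n+1} = u_n + h·f(x_n, u_n).
x=0.000000, u=0.320000: f=0.240000 → u ← 0.320000 + 0.27·0.240000 = 0.384800
x=0.270000, u=0.384800: f=0.263665 → u ← 0.384800 + 0.27·0.263665 = 0.455990
x=0.540000, u=0.455990: f=0.279982 → u ← 0.455990 + 0.27·0.279982 = 0.531585
x=0.810000, u=0.531585: f=0.286213 → u ← 0.531585 + 0.27·0.286213 = 0.608862
x=1.080000, u=0.608862: f=0.280769 → u ← 0.608862 + 0.27·0.280769 = 0.684670
u(1.35) ≈ 0.6847

0.6847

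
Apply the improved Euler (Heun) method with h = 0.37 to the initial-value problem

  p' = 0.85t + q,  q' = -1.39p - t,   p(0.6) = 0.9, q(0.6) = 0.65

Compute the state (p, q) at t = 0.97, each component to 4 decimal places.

1.2607, -0.2137

Heun on (p,q): k1 = f(t_n, state_n); k2 = f(t_n + h, state_n + h·k1); state_{n+1} = state_n + (h/2)·(k1 + k2).
0.600000: (0.900000, 0.650000)
  k1 = (1.160000, -1.851000)
  predictor → (1.329200, -0.034870)
  k2 = (0.789630, -2.817588)
  → (1.260682, -0.213689)
(p(0.97), q(0.97)) ≈ (1.2607, -0.2137)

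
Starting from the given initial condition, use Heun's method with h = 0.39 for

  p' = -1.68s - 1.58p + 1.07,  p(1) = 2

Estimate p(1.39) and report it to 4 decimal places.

Heun: k1 = f(s_n, p_n); k2 = f(s_n + h, p_n + h·k1); p_{n+1} = p_n + (h/2)·(k1 + k2).
s=1.000000, p=2.000000:
  k1 = f(1.000000, 2.000000) = -3.770000
  k2 = f(1.390000, 0.529700) = -2.102126
  p ← 2.000000 + (0.39/2)·(-3.770000 + (-2.102126)) = 0.854935
p(1.39) ≈ 0.8549

0.8549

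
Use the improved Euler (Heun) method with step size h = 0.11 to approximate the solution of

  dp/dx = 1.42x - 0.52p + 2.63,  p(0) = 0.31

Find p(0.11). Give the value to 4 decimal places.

0.5824

Heun: k1 = f(x_n, p_n); k2 = f(x_n + h, p_n + h·k1); p_{n+1} = p_n + (h/2)·(k1 + k2).
x=0.000000, p=0.310000:
  k1 = f(0.000000, 0.310000) = 2.468800
  k2 = f(0.110000, 0.581568) = 2.483785
  p ← 0.310000 + (0.11/2)·(2.468800 + 2.483785) = 0.582392
p(0.11) ≈ 0.5824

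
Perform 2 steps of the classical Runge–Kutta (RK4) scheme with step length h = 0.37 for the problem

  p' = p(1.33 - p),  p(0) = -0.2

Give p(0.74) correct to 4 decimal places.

RK4: k1 = f(t_n, p_n); k2 = f(t_n + h/2, p_n + (h/2)·k1); k3 = f(t_n + h/2, p_n + (h/2)·k2); k4 = f(t_n + h, p_n + h·k3); p_{n+1} = p_n + (h/6)·(k1 + 2k2 + 2k3 + k4).
t=0.000000, p=-0.200000:
  k1 = f(0.000000, -0.200000) = -0.306000
  k2 = f(0.185000, -0.256610) = -0.407140
  k3 = f(0.185000, -0.275321) = -0.441978
  k4 = f(0.370000, -0.363532) = -0.615653
  p ← -0.200000 + (0.37/6)·(k1 + 2k2 + 2k3 + k4) = -0.361560
t=0.370000, p=-0.361560:
  k1 = f(0.370000, -0.361560) = -0.611600
  k2 = f(0.555000, -0.474706) = -0.856705
  k3 = f(0.555000, -0.520050) = -0.962119
  k4 = f(0.740000, -0.717544) = -1.469203
  p ← -0.361560 + (0.37/6)·(k1 + 2k2 + 2k3 + k4) = -0.714198
p(0.74) ≈ -0.7142

-0.7142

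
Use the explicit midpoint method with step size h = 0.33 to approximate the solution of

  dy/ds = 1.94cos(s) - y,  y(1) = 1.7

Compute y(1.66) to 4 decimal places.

1.0572

Midpoint: k1 = f(s_n, y_n); k2 = f(s_n + h/2, y_n + (h/2)·k1); y_{n+1} = y_n + h·k2.
s=1.000000, y=1.700000:
  k1 = f(1.000000, 1.700000) = -0.651814
  k2 = f(1.165000, 1.592451) = -0.826635
  y ← 1.700000 + 0.33·(-0.826635) = 1.427211
s=1.330000, y=1.427211:
  k1 = f(1.330000, 1.427211) = -0.964567
  k2 = f(1.495000, 1.268057) = -1.121153
  y ← 1.427211 + 0.33·(-1.121153) = 1.057230
y(1.66) ≈ 1.0572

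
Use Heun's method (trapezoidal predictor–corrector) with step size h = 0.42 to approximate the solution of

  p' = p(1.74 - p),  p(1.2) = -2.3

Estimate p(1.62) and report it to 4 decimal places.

Heun: k1 = f(x_n, p_n); k2 = f(x_n + h, p_n + h·k1); p_{n+1} = p_n + (h/2)·(k1 + k2).
x=1.200000, p=-2.300000:
  k1 = f(1.200000, -2.300000) = -9.292000
  k2 = f(1.620000, -6.202640) = -49.265337
  p ← -2.300000 + (0.42/2)·(-9.292000 + (-49.265337)) = -14.597041
p(1.62) ≈ -14.5970

-14.5970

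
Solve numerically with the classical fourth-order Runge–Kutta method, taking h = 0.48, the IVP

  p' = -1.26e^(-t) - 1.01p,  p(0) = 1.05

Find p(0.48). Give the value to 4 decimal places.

0.2739

RK4: k1 = f(t_n, p_n); k2 = f(t_n + h/2, p_n + (h/2)·k1); k3 = f(t_n + h/2, p_n + (h/2)·k2); k4 = f(t_n + h, p_n + h·k3); p_{n+1} = p_n + (h/6)·(k1 + 2k2 + 2k3 + k4).
t=0.000000, p=1.050000:
  k1 = f(0.000000, 1.050000) = -2.320500
  k2 = f(0.240000, 0.493080) = -1.489162
  k3 = f(0.240000, 0.692601) = -1.690678
  k4 = f(0.480000, 0.238474) = -1.020526
  p ← 1.050000 + (0.48/6)·(k1 + 2k2 + 2k3 + k4) = 0.273943
p(0.48) ≈ 0.2739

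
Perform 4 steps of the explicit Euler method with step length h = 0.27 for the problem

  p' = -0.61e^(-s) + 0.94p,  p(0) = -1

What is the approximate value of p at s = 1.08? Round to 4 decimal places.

-3.1871

Euler: p_{n+1} = p_n + h·f(s_n, p_n).
s=0.000000, p=-1.000000: f=-1.550000 → p ← -1.000000 + 0.27·(-1.550000) = -1.418500
s=0.270000, p=-1.418500: f=-1.799051 → p ← -1.418500 + 0.27·(-1.799051) = -1.904244
s=0.540000, p=-1.904244: f=-2.145466 → p ← -1.904244 + 0.27·(-2.145466) = -2.483520
s=0.810000, p=-2.483520: f=-2.605872 → p ← -2.483520 + 0.27·(-2.605872) = -3.187105
p(1.08) ≈ -3.1871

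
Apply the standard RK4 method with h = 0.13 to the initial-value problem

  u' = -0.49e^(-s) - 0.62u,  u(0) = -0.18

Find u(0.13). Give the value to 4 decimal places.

RK4: k1 = f(s_n, u_n); k2 = f(s_n + h/2, u_n + (h/2)·k1); k3 = f(s_n + h/2, u_n + (h/2)·k2); k4 = f(s_n + h, u_n + h·k3); u_{n+1} = u_n + (h/6)·(k1 + 2k2 + 2k3 + k4).
s=0.000000, u=-0.180000:
  k1 = f(0.000000, -0.180000) = -0.378400
  k2 = f(0.065000, -0.204596) = -0.332314
  k3 = f(0.065000, -0.201600) = -0.334171
  k4 = f(0.130000, -0.223442) = -0.291733
  u ← -0.180000 + (0.13/6)·(k1 + 2k2 + 2k3 + k4) = -0.223401
u(0.13) ≈ -0.2234

-0.2234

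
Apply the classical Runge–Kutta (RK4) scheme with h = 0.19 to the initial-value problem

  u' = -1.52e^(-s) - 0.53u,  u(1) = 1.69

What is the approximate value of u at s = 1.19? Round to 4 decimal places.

RK4: k1 = f(s_n, u_n); k2 = f(s_n + h/2, u_n + (h/2)·k1); k3 = f(s_n + h/2, u_n + (h/2)·k2); k4 = f(s_n + h, u_n + h·k3); u_{n+1} = u_n + (h/6)·(k1 + 2k2 + 2k3 + k4).
s=1.000000, u=1.690000:
  k1 = f(1.000000, 1.690000) = -1.454877
  k2 = f(1.095000, 1.551787) = -1.330947
  k3 = f(1.095000, 1.563560) = -1.337187
  k4 = f(1.190000, 1.435934) = -1.223462
  u ← 1.690000 + (0.19/6)·(k1 + 2k2 + 2k3 + k4) = 1.436204
u(1.19) ≈ 1.4362

1.4362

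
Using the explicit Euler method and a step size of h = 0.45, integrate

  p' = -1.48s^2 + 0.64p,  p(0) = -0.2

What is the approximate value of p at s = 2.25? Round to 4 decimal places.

-5.6132

Euler: p_{n+1} = p_n + h·f(s_n, p_n).
s=0.000000, p=-0.200000: f=-0.128000 → p ← -0.200000 + 0.45·(-0.128000) = -0.257600
s=0.450000, p=-0.257600: f=-0.464564 → p ← -0.257600 + 0.45·(-0.464564) = -0.466654
s=0.900000, p=-0.466654: f=-1.497458 → p ← -0.466654 + 0.45·(-1.497458) = -1.140510
s=1.350000, p=-1.140510: f=-3.427226 → p ← -1.140510 + 0.45·(-3.427226) = -2.682762
s=1.800000, p=-2.682762: f=-6.512168 → p ← -2.682762 + 0.45·(-6.512168) = -5.613237
p(2.25) ≈ -5.6132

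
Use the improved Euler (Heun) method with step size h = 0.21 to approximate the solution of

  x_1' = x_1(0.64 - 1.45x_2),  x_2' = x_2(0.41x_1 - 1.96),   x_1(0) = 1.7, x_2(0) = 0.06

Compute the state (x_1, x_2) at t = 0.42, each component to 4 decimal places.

2.1611, 0.0368

Heun on (x_1,x_2): k1 = f(t_n, state_n); k2 = f(t_n + h, state_n + h·k1); state_{n+1} = state_n + (h/2)·(k1 + k2).
0.000000: (1.700000, 0.060000)
  k1 = (0.940100, -0.075780)
  predictor → (1.897421, 0.044086)
  k2 = (1.093057, -0.052112)
  → (1.913481, 0.046571)
0.210000: (1.913481, 0.046571)
  k1 = (1.095414, -0.054743)
  predictor → (2.143518, 0.035075)
  k2 = (1.262834, -0.037922)
  → (2.161098, 0.036841)
(x_1(0.42), x_2(0.42)) ≈ (2.1611, 0.0368)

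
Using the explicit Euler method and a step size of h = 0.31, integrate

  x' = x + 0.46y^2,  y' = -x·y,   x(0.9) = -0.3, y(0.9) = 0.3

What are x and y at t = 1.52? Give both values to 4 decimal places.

Euler on (x,y): x_{n+1} = x_n + h·x', y_{n+1} = y_n + h·y'.
0.900000: (-0.300000, 0.300000); f=(-0.258600, 0.090000) → (-0.380166, 0.327900)
1.210000: (-0.380166, 0.327900); f=(-0.330708, 0.124656) → (-0.482685, 0.366543)
(x(1.52), y(1.52)) ≈ (-0.4827, 0.3665)

-0.4827, 0.3665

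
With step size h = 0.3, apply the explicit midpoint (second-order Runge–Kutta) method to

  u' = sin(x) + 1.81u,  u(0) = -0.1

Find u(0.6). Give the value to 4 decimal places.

Midpoint: k1 = f(x_n, u_n); k2 = f(x_n + h/2, u_n + (h/2)·k1); u_{n+1} = u_n + h·k2.
x=0.000000, u=-0.100000:
  k1 = f(0.000000, -0.100000) = -0.181000
  k2 = f(0.150000, -0.127150) = -0.080703
  u ← -0.100000 + 0.3·(-0.080703) = -0.124211
x=0.300000, u=-0.124211:
  k1 = f(0.300000, -0.124211) = 0.070698
  k2 = f(0.450000, -0.113606) = 0.229338
  u ← -0.124211 + 0.3·0.229338 = -0.055410
u(0.6) ≈ -0.0554

-0.0554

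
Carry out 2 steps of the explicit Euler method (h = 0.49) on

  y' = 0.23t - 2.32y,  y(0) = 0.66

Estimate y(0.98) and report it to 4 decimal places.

0.0676

Euler: y_{n+1} = y_n + h·f(t_n, y_n).
t=0.000000, y=0.660000: f=-1.531200 → y ← 0.660000 + 0.49·(-1.531200) = -0.090288
t=0.490000, y=-0.090288: f=0.322168 → y ← -0.090288 + 0.49·0.322168 = 0.067574
y(0.98) ≈ 0.0676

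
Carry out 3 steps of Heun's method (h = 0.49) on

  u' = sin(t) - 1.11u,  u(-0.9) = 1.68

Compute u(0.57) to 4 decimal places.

Heun: k1 = f(t_n, u_n); k2 = f(t_n + h, u_n + h·k1); u_{n+1} = u_n + (h/2)·(k1 + k2).
t=-0.900000, u=1.680000:
  k1 = f(-0.900000, 1.680000) = -2.648127
  k2 = f(-0.410000, 0.382418) = -0.823093
  u ← 1.680000 + (0.49/2)·(-2.648127 + (-0.823093)) = 0.829551
t=-0.410000, u=0.829551:
  k1 = f(-0.410000, 0.829551) = -1.319411
  k2 = f(0.080000, 0.183040) = -0.123259
  u ← 0.829551 + (0.49/2)·(-1.319411 + (-0.123259)) = 0.476097
t=0.080000, u=0.476097:
  k1 = f(0.080000, 0.476097) = -0.448553
  k2 = f(0.570000, 0.256306) = 0.255132
  u ← 0.476097 + (0.49/2)·(-0.448553 + 0.255132) = 0.428709
u(0.57) ≈ 0.4287

0.4287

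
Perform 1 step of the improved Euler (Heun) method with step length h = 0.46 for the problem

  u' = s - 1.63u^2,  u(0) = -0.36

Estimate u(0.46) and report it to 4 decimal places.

Heun: k1 = f(s_n, u_n); k2 = f(s_n + h, u_n + h·k1); u_{n+1} = u_n + (h/2)·(k1 + k2).
s=0.000000, u=-0.360000:
  k1 = f(0.000000, -0.360000) = -0.211248
  k2 = f(0.460000, -0.457174) = 0.119317
  u ← -0.360000 + (0.46/2)·(-0.211248 + 0.119317) = -0.381144
u(0.46) ≈ -0.3811

-0.3811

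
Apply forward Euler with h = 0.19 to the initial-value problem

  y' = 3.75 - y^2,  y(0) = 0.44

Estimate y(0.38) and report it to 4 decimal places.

Euler: y_{n+1} = y_n + h·f(s_n, y_n).
s=0.000000, y=0.440000: f=3.556400 → y ← 0.440000 + 0.19·3.556400 = 1.115716
s=0.190000, y=1.115716: f=2.505178 → y ← 1.115716 + 0.19·2.505178 = 1.591700
y(0.38) ≈ 1.5917

1.5917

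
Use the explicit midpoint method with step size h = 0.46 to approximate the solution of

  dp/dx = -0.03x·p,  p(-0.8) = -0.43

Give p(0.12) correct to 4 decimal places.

Midpoint: k1 = f(x_n, p_n); k2 = f(x_n + h/2, p_n + (h/2)·k1); p_{n+1} = p_n + h·k2.
x=-0.800000, p=-0.430000:
  k1 = f(-0.800000, -0.430000) = -0.010320
  k2 = f(-0.570000, -0.432374) = -0.007394
  p ← -0.430000 + 0.46·(-0.007394) = -0.433401
x=-0.340000, p=-0.433401:
  k1 = f(-0.340000, -0.433401) = -0.004421
  k2 = f(-0.110000, -0.434418) = -0.001434
  p ← -0.433401 + 0.46·(-0.001434) = -0.434060
p(0.12) ≈ -0.4341

-0.4341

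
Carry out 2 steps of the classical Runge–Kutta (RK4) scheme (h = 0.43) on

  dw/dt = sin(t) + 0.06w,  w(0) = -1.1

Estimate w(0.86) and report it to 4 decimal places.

-0.8045

RK4: k1 = f(t_n, w_n); k2 = f(t_n + h/2, w_n + (h/2)·k1); k3 = f(t_n + h/2, w_n + (h/2)·k2); k4 = f(t_n + h, w_n + h·k3); w_{n+1} = w_n + (h/6)·(k1 + 2k2 + 2k3 + k4).
t=0.000000, w=-1.100000:
  k1 = f(0.000000, -1.100000) = -0.066000
  k2 = f(0.215000, -1.114190) = 0.146496
  k3 = f(0.215000, -1.068503) = 0.149237
  k4 = f(0.430000, -1.035828) = 0.354721
  w ← -1.100000 + (0.43/6)·(k1 + 2k2 + 2k3 + k4) = -1.036920
t=0.430000, w=-1.036920:
  k1 = f(0.430000, -1.036920) = 0.354656
  k2 = f(0.645000, -0.960669) = 0.543558
  k3 = f(0.645000, -0.920055) = 0.545995
  k4 = f(0.860000, -0.802142) = 0.709714
  w ← -1.036920 + (0.43/6)·(k1 + 2k2 + 2k3 + k4) = -0.804471
w(0.86) ≈ -0.8045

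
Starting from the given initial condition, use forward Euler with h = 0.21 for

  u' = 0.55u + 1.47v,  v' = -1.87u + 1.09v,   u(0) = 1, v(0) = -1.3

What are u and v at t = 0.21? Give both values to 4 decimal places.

0.7142, -1.9903

Euler on (u,v): u_{n+1} = u_n + h·u', v_{n+1} = v_n + h·v'.
0.000000: (1.000000, -1.300000); f=(-1.361000, -3.287000) → (0.714190, -1.990270)
(u(0.21), v(0.21)) ≈ (0.7142, -1.9903)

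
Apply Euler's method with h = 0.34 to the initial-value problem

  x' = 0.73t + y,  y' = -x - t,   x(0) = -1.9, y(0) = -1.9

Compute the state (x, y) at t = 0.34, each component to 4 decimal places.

Euler on (x,y): x_{n+1} = x_n + h·x', y_{n+1} = y_n + h·y'.
0.000000: (-1.900000, -1.900000); f=(-1.900000, 1.900000) → (-2.546000, -1.254000)
(x(0.34), y(0.34)) ≈ (-2.5460, -1.2540)

-2.5460, -1.2540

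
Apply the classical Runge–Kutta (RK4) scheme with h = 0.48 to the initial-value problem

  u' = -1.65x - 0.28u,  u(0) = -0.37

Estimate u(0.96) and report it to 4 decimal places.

RK4: k1 = f(x_n, u_n); k2 = f(x_n + h/2, u_n + (h/2)·k1); k3 = f(x_n + h/2, u_n + (h/2)·k2); k4 = f(x_n + h, u_n + h·k3); u_{n+1} = u_n + (h/6)·(k1 + 2k2 + 2k3 + k4).
x=0.000000, u=-0.370000:
  k1 = f(0.000000, -0.370000) = 0.103600
  k2 = f(0.240000, -0.345136) = -0.299362
  k3 = f(0.240000, -0.441847) = -0.272283
  k4 = f(0.480000, -0.500696) = -0.651805
  u ← -0.370000 + (0.48/6)·(k1 + 2k2 + 2k3 + k4) = -0.505320
x=0.480000, u=-0.505320:
  k1 = f(0.480000, -0.505320) = -0.650511
  k2 = f(0.720000, -0.661442) = -1.002796
  k3 = f(0.720000, -0.745991) = -0.979123
  k4 = f(0.960000, -0.975298) = -1.310916
  u ← -0.505320 + (0.48/6)·(k1 + 2k2 + 2k3 + k4) = -0.979341
u(0.96) ≈ -0.9793

-0.9793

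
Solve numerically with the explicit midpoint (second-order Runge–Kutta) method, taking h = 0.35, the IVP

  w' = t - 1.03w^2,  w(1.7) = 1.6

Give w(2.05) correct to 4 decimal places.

Midpoint: k1 = f(t_n, w_n); k2 = f(t_n + h/2, w_n + (h/2)·k1); w_{n+1} = w_n + h·k2.
t=1.700000, w=1.600000:
  k1 = f(1.700000, 1.600000) = -0.936800
  k2 = f(1.875000, 1.436060) = -0.249136
  w ← 1.600000 + 0.35·(-0.249136) = 1.512802
w(2.05) ≈ 1.5128

1.5128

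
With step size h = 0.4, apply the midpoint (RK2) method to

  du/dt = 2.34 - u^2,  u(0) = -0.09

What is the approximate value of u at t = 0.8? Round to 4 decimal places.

1.2121

Midpoint: k1 = f(t_n, u_n); k2 = f(t_n + h/2, u_n + (h/2)·k1); u_{n+1} = u_n + h·k2.
t=0.000000, u=-0.090000:
  k1 = f(0.000000, -0.090000) = 2.331900
  k2 = f(0.200000, 0.376380) = 2.198338
  u ← -0.090000 + 0.4·2.198338 = 0.789335
t=0.400000, u=0.789335:
  k1 = f(0.400000, 0.789335) = 1.716950
  k2 = f(0.600000, 1.132725) = 1.056934
  u ← 0.789335 + 0.4·1.056934 = 1.212109
u(0.8) ≈ 1.2121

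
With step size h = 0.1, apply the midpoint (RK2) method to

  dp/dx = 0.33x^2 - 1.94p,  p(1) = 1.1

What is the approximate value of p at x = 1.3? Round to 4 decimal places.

0.7196

Midpoint: k1 = f(x_n, p_n); k2 = f(x_n + h/2, p_n + (h/2)·k1); p_{n+1} = p_n + h·k2.
x=1.000000, p=1.100000:
  k1 = f(1.000000, 1.100000) = -1.804000
  k2 = f(1.050000, 1.009800) = -1.595187
  p ← 1.100000 + 0.1·(-1.595187) = 0.940481
x=1.100000, p=0.940481:
  k1 = f(1.100000, 0.940481) = -1.425234
  k2 = f(1.150000, 0.869220) = -1.249861
  p ← 0.940481 + 0.1·(-1.249861) = 0.815495
x=1.200000, p=0.815495:
  k1 = f(1.200000, 0.815495) = -1.106861
  k2 = f(1.250000, 0.760152) = -0.959070
  p ← 0.815495 + 0.1·(-0.959070) = 0.719588
p(1.3) ≈ 0.7196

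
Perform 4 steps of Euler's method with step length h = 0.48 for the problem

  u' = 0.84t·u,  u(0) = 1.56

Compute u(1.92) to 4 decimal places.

Euler: u_{n+1} = u_n + h·f(t_n, u_n).
t=0.000000, u=1.560000: f=0.000000 → u ← 1.560000 + 0.48·0.000000 = 1.560000
t=0.480000, u=1.560000: f=0.628992 → u ← 1.560000 + 0.48·0.628992 = 1.861916
t=0.960000, u=1.861916: f=1.501449 → u ← 1.861916 + 0.48·1.501449 = 2.582612
t=1.440000, u=2.582612: f=3.123927 → u ← 2.582612 + 0.48·3.123927 = 4.082097
u(1.92) ≈ 4.0821

4.0821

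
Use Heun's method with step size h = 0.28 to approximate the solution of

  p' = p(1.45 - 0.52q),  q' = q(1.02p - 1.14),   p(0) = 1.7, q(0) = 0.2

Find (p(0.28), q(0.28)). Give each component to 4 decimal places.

Heun on (p,q): k1 = f(s_n, state_n); k2 = f(s_n + h, state_n + h·k1); state_{n+1} = state_n + (h/2)·(k1 + k2).
0.000000: (1.700000, 0.200000)
  k1 = (2.288200, 0.118800)
  predictor → (2.340696, 0.233264)
  k2 = (3.110089, 0.290999)
  → (2.455760, 0.257372)
(p(0.28), q(0.28)) ≈ (2.4558, 0.2574)

2.4558, 0.2574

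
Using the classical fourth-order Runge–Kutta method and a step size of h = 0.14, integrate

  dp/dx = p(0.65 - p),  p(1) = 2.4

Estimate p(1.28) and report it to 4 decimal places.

1.6575

RK4: k1 = f(x_n, p_n); k2 = f(x_n + h/2, p_n + (h/2)·k1); k3 = f(x_n + h/2, p_n + (h/2)·k2); k4 = f(x_n + h, p_n + h·k3); p_{n+1} = p_n + (h/6)·(k1 + 2k2 + 2k3 + k4).
x=1.000000, p=2.400000:
  k1 = f(1.000000, 2.400000) = -4.200000
  k2 = f(1.070000, 2.106000) = -3.066336
  k3 = f(1.070000, 2.185356) = -3.355301
  k4 = f(1.140000, 1.930258) = -2.471228
  p ← 2.400000 + (0.14/6)·(k1 + 2k2 + 2k3 + k4) = 1.944662
x=1.140000, p=1.944662:
  k1 = f(1.140000, 1.944662) = -2.517679
  k2 = f(1.210000, 1.768424) = -1.977848
  k3 = f(1.210000, 1.806212) = -2.088365
  k4 = f(1.280000, 1.652291) = -1.656075
  p ← 1.944662 + (0.14/6)·(k1 + 2k2 + 2k3 + k4) = 1.657517
p(1.28) ≈ 1.6575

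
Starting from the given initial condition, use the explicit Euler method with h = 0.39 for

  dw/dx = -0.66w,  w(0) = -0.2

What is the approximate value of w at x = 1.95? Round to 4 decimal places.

Euler: w_{n+1} = w_n + h·f(x_n, w_n).
x=0.000000, w=-0.200000: f=0.132000 → w ← -0.200000 + 0.39·0.132000 = -0.148520
x=0.390000, w=-0.148520: f=0.098023 → w ← -0.148520 + 0.39·0.098023 = -0.110291
x=0.780000, w=-0.110291: f=0.072792 → w ← -0.110291 + 0.39·0.072792 = -0.081902
x=1.170000, w=-0.081902: f=0.054055 → w ← -0.081902 + 0.39·0.054055 = -0.060820
x=1.560000, w=-0.060820: f=0.040142 → w ← -0.060820 + 0.39·0.040142 = -0.045165
w(1.95) ≈ -0.0452

-0.0452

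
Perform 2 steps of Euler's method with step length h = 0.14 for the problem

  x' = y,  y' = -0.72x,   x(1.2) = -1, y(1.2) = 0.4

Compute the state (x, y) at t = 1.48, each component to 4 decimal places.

Euler on (x,y): x_{n+1} = x_n + h·x', y_{n+1} = y_n + h·y'.
1.200000: (-1.000000, 0.400000); f=(0.400000, 0.720000) → (-0.944000, 0.500800)
1.340000: (-0.944000, 0.500800); f=(0.500800, 0.679680) → (-0.873888, 0.595955)
(x(1.48), y(1.48)) ≈ (-0.8739, 0.5960)

-0.8739, 0.5960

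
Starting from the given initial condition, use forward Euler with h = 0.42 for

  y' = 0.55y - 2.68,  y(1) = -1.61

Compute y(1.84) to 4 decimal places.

Euler: y_{n+1} = y_n + h·f(x_n, y_n).
x=1.000000, y=-1.610000: f=-3.565500 → y ← -1.610000 + 0.42·(-3.565500) = -3.107510
x=1.420000, y=-3.107510: f=-4.389131 → y ← -3.107510 + 0.42·(-4.389131) = -4.950945
y(1.84) ≈ -4.9509

-4.9509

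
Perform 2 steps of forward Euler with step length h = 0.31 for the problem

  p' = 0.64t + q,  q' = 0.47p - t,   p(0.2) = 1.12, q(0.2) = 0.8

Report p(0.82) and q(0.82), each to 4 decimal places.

1.7882, 0.9482

Euler on (p,q): p_{n+1} = p_n + h·p', q_{n+1} = q_n + h·q'.
0.200000: (1.120000, 0.800000); f=(0.928000, 0.326400) → (1.407680, 0.901184)
0.510000: (1.407680, 0.901184); f=(1.227584, 0.151610) → (1.788231, 0.948183)
(p(0.82), q(0.82)) ≈ (1.7882, 0.9482)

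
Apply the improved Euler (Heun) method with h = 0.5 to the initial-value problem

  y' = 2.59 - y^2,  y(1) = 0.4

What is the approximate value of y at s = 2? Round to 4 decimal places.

Heun: k1 = f(s_n, y_n); k2 = f(s_n + h, y_n + h·k1); y_{n+1} = y_n + (h/2)·(k1 + k2).
s=1.000000, y=0.400000:
  k1 = f(1.000000, 0.400000) = 2.430000
  k2 = f(1.500000, 1.615000) = -0.018225
  y ← 0.400000 + (0.5/2)·(2.430000 + (-0.018225)) = 1.002944
s=1.500000, y=1.002944:
  k1 = f(1.500000, 1.002944) = 1.584104
  k2 = f(2.000000, 1.794996) = -0.632009
  y ← 1.002944 + (0.5/2)·(1.584104 + (-0.632009)) = 1.240967
y(2) ≈ 1.2410

1.2410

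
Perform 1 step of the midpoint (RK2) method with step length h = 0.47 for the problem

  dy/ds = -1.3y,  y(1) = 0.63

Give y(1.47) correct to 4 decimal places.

0.3627

Midpoint: k1 = f(s_n, y_n); k2 = f(s_n + h/2, y_n + (h/2)·k1); y_{n+1} = y_n + h·k2.
s=1.000000, y=0.630000:
  k1 = f(1.000000, 0.630000) = -0.819000
  k2 = f(1.235000, 0.437535) = -0.568796
  y ← 0.630000 + 0.47·(-0.568796) = 0.362666
y(1.47) ≈ 0.3627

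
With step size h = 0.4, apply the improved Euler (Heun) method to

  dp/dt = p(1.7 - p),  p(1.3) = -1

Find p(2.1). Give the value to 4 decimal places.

-25.7801

Heun: k1 = f(t_n, p_n); k2 = f(t_n + h, p_n + h·k1); p_{n+1} = p_n + (h/2)·(k1 + k2).
t=1.300000, p=-1.000000:
  k1 = f(1.300000, -1.000000) = -2.700000
  k2 = f(1.700000, -2.080000) = -7.862400
  p ← -1.000000 + (0.4/2)·(-2.700000 + (-7.862400)) = -3.112480
t=1.700000, p=-3.112480:
  k1 = f(1.700000, -3.112480) = -14.978748
  k2 = f(2.100000, -9.103979) = -98.359200
  p ← -3.112480 + (0.4/2)·(-14.978748 + (-98.359200)) = -25.780070
p(2.1) ≈ -25.7801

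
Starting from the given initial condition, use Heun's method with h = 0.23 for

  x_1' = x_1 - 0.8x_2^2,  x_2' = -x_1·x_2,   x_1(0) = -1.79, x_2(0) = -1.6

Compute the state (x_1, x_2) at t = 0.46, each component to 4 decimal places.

Heun on (x_1,x_2): k1 = f(t_n, state_n); k2 = f(t_n + h, state_n + h·k1); state_{n+1} = state_n + (h/2)·(k1 + k2).
0.000000: (-1.790000, -1.600000)
  k1 = (-3.838000, -2.864000)
  predictor → (-2.672740, -2.258720)
  k2 = (-6.754193, -6.036971)
  → (-3.008102, -2.623612)
0.230000: (-3.008102, -2.623612)
  k1 = (-8.514773, -7.892092)
  predictor → (-4.966500, -4.438793)
  k2 = (-20.728806, -22.045264)
  → (-6.371114, -6.066408)
(x_1(0.46), x_2(0.46)) ≈ (-6.3711, -6.0664)

-6.3711, -6.0664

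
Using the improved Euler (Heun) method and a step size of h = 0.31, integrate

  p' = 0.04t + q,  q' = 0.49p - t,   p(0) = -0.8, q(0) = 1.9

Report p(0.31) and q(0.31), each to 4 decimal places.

Heun on (p,q): k1 = f(t_n, state_n); k2 = f(t_n + h, state_n + h·k1); state_{n+1} = state_n + (h/2)·(k1 + k2).
0.000000: (-0.800000, 1.900000)
  k1 = (1.900000, -0.392000)
  predictor → (-0.211000, 1.778480)
  k2 = (1.790880, -0.413390)
  → (-0.227914, 1.775165)
(p(0.31), q(0.31)) ≈ (-0.2279, 1.7752)

-0.2279, 1.7752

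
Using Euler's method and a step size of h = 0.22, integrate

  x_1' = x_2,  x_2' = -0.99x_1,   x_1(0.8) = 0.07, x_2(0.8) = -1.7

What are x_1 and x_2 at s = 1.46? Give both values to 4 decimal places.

Euler on (x_1,x_2): x_1_{n+1} = x_1_n + h·x_1', x_2_{n+1} = x_2_n + h·x_2'.
0.800000: (0.070000, -1.700000); f=(-1.700000, -0.069300) → (-0.304000, -1.715246)
1.020000: (-0.304000, -1.715246); f=(-1.715246, 0.300960) → (-0.681354, -1.649035)
1.240000: (-0.681354, -1.649035); f=(-1.649035, 0.674541) → (-1.044142, -1.500636)
(x_1(1.46), x_2(1.46)) ≈ (-1.0441, -1.5006)

-1.0441, -1.5006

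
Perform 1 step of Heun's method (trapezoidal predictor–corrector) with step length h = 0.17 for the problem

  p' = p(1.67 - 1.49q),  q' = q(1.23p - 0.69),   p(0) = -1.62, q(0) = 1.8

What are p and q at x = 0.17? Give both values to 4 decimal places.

-1.5047, 1.1948

Heun on (p,q): k1 = f(x_n, state_n); k2 = f(x_n + h, state_n + h·k1); state_{n+1} = state_n + (h/2)·(k1 + k2).
0.000000: (-1.620000, 1.800000)
  k1 = (1.639440, -4.828680)
  predictor → (-1.341295, 0.979124)
  k2 = (-0.283154, -2.290949)
  → (-1.504716, 1.194832)
(p(0.17), q(0.17)) ≈ (-1.5047, 1.1948)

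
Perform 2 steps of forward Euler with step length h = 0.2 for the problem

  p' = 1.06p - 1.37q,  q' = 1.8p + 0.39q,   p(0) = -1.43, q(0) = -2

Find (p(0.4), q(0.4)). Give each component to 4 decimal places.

-0.7046, -3.3058

Euler on (p,q): p_{n+1} = p_n + h·p', q_{n+1} = q_n + h·q'.
0.000000: (-1.430000, -2.000000); f=(1.224200, -3.354000) → (-1.185160, -2.670800)
0.200000: (-1.185160, -2.670800); f=(2.402726, -3.174900) → (-0.704615, -3.305780)
(p(0.4), q(0.4)) ≈ (-0.7046, -3.3058)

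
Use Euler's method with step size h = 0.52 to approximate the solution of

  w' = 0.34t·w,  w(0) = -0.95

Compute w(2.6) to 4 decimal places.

Euler: w_{n+1} = w_n + h·f(t_n, w_n).
t=0.000000, w=-0.950000: f=0.000000 → w ← -0.950000 + 0.52·0.000000 = -0.950000
t=0.520000, w=-0.950000: f=-0.167960 → w ← -0.950000 + 0.52·(-0.167960) = -1.037339
t=1.040000, w=-1.037339: f=-0.366803 → w ← -1.037339 + 0.52·(-0.366803) = -1.228077
t=1.560000, w=-1.228077: f=-0.651372 → w ← -1.228077 + 0.52·(-0.651372) = -1.566790
t=2.080000, w=-1.566790: f=-1.108034 → w ← -1.566790 + 0.52·(-1.108034) = -2.142968
w(2.6) ≈ -2.1430

-2.1430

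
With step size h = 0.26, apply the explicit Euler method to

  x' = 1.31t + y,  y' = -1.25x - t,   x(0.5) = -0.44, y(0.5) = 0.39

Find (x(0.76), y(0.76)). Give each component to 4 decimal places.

-0.1683, 0.4030

Euler on (x,y): x_{n+1} = x_n + h·x', y_{n+1} = y_n + h·y'.
0.500000: (-0.440000, 0.390000); f=(1.045000, 0.050000) → (-0.168300, 0.403000)
(x(0.76), y(0.76)) ≈ (-0.1683, 0.4030)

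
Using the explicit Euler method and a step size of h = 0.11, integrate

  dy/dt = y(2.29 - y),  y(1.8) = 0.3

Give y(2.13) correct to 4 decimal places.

0.5331

Euler: y_{n+1} = y_n + h·f(t_n, y_n).
t=1.800000, y=0.300000: f=0.597000 → y ← 0.300000 + 0.11·0.597000 = 0.365670
t=1.910000, y=0.365670: f=0.703670 → y ← 0.365670 + 0.11·0.703670 = 0.443074
t=2.020000, y=0.443074: f=0.818324 → y ← 0.443074 + 0.11·0.818324 = 0.533089
y(2.13) ≈ 0.5331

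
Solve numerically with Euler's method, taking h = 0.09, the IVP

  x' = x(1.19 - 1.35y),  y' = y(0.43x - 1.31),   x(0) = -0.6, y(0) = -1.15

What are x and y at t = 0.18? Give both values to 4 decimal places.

Euler on (x,y): x_{n+1} = x_n + h·x', y_{n+1} = y_n + h·y'.
0.000000: (-0.600000, -1.150000); f=(-1.645500, 1.803200) → (-0.748095, -0.987712)
0.090000: (-0.748095, -0.987712); f=(-1.887751, 1.611631) → (-0.917993, -0.842665)
(x(0.18), y(0.18)) ≈ (-0.9180, -0.8427)

-0.9180, -0.8427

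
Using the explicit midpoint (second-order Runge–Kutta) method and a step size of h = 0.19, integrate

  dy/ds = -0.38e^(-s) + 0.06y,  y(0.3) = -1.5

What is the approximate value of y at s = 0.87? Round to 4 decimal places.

Midpoint: k1 = f(s_n, y_n); k2 = f(s_n + h/2, y_n + (h/2)·k1); y_{n+1} = y_n + h·k2.
s=0.300000, y=-1.500000:
  k1 = f(0.300000, -1.500000) = -0.371511
  k2 = f(0.395000, -1.535294) = -0.348116
  y ← -1.500000 + 0.19·(-0.348116) = -1.566142
s=0.490000, y=-1.566142:
  k1 = f(0.490000, -1.566142) = -0.326767
  k2 = f(0.585000, -1.597185) = -0.307531
  y ← -1.566142 + 0.19·(-0.307531) = -1.624573
s=0.680000, y=-1.624573:
  k1 = f(0.680000, -1.624573) = -0.289989
  k2 = f(0.775000, -1.652122) = -0.274195
  y ← -1.624573 + 0.19·(-0.274195) = -1.676670
y(0.87) ≈ -1.6767

-1.6767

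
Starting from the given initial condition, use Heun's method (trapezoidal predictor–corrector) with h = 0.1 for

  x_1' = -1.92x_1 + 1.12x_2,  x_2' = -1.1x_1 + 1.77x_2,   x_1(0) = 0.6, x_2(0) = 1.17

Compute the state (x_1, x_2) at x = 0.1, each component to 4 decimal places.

0.6222, 1.3227

Heun on (x_1,x_2): k1 = f(x_n, state_n); k2 = f(x_n + h, state_n + h·k1); state_{n+1} = state_n + (h/2)·(k1 + k2).
0.000000: (0.600000, 1.170000)
  k1 = (0.158400, 1.410900)
  predictor → (0.615840, 1.311090)
  k2 = (0.286008, 1.643205)
  → (0.622220, 1.322705)
(x_1(0.1), x_2(0.1)) ≈ (0.6222, 1.3227)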